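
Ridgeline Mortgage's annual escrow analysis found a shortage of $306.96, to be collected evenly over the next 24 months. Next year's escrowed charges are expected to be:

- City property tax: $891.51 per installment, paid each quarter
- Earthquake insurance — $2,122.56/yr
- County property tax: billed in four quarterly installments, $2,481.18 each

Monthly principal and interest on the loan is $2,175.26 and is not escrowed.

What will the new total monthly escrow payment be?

City property tax = $891.51 × 4 = $3,566.04 annually
Earthquake insurance = $2,122.56 annually
County property tax = $2,481.18 × 4 = $9,924.72 annually
Yearly total = $15,613.32
Monthly escrow = $15,613.32 / 12 = $1,301.11
Monthly shortage recovery: $306.96 / 24 = $12.79
Adjusted monthly = $1,301.11 + $12.79 = $1,313.90

$1,313.90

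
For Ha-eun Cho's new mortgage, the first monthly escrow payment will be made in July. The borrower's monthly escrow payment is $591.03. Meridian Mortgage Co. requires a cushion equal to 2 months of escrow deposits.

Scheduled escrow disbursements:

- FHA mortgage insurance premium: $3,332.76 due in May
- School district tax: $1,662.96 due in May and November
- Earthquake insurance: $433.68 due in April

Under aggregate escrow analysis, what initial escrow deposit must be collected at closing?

Cushion = 2 × $591.03 = $1,182.06
Trial balance (start $0, +$591.03 each month, − disbursements):
  Jul: +$591.03 → $591.03
  Aug: +$591.03 → $1,182.06
  Sep: +$591.03 → $1,773.09
  Oct: +$591.03 → $2,364.12
  Nov: +$591.03 − $1,662.96 → $1,292.19
  Dec: +$591.03 → $1,883.22
  Jan: +$591.03 → $2,474.25
  Feb: +$591.03 → $3,065.28
  Mar: +$591.03 → $3,656.31
  Apr: +$591.03 − $433.68 → $3,813.66
  May: +$591.03 − $4,995.72 → -$591.03
  Jun: +$591.03 → $0.00
Lowest trial balance = -$591.03 (May)
Initial deposit = cushion − low point = $1,182.06 − (-$591.03) = $1,773.09

$1,773.09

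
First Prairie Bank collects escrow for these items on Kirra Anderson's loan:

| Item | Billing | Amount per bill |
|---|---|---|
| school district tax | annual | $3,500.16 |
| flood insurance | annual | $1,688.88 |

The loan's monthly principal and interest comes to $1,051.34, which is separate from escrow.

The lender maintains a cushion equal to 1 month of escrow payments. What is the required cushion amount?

$432.42

School district tax: $3,500.16/yr
Flood insurance: $1,688.88/yr
Combined annual = $5,189.04
Monthly = $5,189.04 / 12 = $432.42
Reserve = 1 × $432.42 = $432.42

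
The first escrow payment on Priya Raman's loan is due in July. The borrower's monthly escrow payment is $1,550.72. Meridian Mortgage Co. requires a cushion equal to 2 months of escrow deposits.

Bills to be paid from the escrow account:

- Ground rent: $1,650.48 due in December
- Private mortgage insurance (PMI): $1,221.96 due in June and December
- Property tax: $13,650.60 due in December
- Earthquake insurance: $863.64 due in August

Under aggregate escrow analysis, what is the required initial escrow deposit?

Cushion = 2 × $1,550.72 = $3,101.44
Trial balance (start $0, +$1,550.72 each month, − disbursements):
  Jul: +$1,550.72 → $1,550.72
  Aug: +$1,550.72 − $863.64 → $2,237.80
  Sep: +$1,550.72 → $3,788.52
  Oct: +$1,550.72 → $5,339.24
  Nov: +$1,550.72 → $6,889.96
  Dec: +$1,550.72 − $16,523.04 → -$8,082.36
  Jan: +$1,550.72 → -$6,531.64
  Feb: +$1,550.72 → -$4,980.92
  Mar: +$1,550.72 → -$3,430.20
  Apr: +$1,550.72 → -$1,879.48
  May: +$1,550.72 → -$328.76
  Jun: +$1,550.72 − $1,221.96 → $0.00
Lowest trial balance = -$8,082.36 (Dec)
Initial deposit = cushion − low point = $3,101.44 − (-$8,082.36) = $11,183.80

$11,183.80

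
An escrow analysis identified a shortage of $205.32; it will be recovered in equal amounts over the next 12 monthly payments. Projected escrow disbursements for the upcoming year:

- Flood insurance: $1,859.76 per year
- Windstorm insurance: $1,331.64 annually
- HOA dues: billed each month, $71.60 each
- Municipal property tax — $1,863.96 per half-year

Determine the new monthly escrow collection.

$665.32

Flood insurance = $1,859.76/yr
Windstorm insurance = $1,331.64/yr
HOA dues = $71.60 × 12 = $859.20/yr
Municipal property tax = $1,863.96 × 2 = $3,727.92/yr
Total annual escrow = $1,859.76 + $1,331.64 + $859.20 + $3,727.92 = $7,778.52
Monthly escrow = $7,778.52 ÷ 12 = $648.21
Monthly shortage recovery: $205.32 / 12 = $17.11
New monthly escrow = $648.21 + $17.11 = $665.32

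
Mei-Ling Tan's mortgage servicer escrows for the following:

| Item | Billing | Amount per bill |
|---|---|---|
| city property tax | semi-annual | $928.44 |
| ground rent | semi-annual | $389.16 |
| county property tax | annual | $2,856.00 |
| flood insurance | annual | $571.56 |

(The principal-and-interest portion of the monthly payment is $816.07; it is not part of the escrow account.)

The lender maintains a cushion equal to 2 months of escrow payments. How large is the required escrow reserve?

City property tax: $928.44 × 2 = $1,856.88 per year
Ground rent: $389.16 × 2 = $778.32 per year
County property tax: $2,856.00 per year
Flood insurance: $571.56 per year
Annual escrow total = $6,062.76
Base monthly escrow = $6,062.76 ÷ 12 = $505.23
Required cushion = 2 × $505.23 = $1,010.46

$1,010.46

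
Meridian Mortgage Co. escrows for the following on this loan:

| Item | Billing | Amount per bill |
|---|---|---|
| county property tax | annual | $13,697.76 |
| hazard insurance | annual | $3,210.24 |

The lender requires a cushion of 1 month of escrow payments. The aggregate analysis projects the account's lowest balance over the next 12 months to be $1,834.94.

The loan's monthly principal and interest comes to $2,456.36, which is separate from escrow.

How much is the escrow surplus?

$425.94

County property tax: $13,697.76/yr
Hazard insurance: $3,210.24/yr
Yearly total = $13,697.76 + $3,210.24 = $16,908.00
Monthly = $16,908.00 ÷ 12 = $1,409.00
Cushion = 1 × $1,409.00 = $1,409.00
Surplus = $1,834.94 − $1,409.00 = $425.94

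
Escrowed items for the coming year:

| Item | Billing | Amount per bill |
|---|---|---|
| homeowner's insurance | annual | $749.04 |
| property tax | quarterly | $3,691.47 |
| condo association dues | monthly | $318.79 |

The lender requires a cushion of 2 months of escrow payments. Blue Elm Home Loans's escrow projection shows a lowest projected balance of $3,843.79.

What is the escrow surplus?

Homeowner's insurance = $749.04/yr
Property tax = $3,691.47 × 4 = $14,765.88/yr
Condo association dues = $318.79 × 12 = $3,825.48/yr
Yearly total = $749.04 + $14,765.88 + $3,825.48 = $19,340.40
Per month = $19,340.40 / 12 = $1,611.70
Required reserve = 2 × $1,611.70 = $3,223.40
Surplus = $3,843.79 − $3,223.40 = $620.39

$620.39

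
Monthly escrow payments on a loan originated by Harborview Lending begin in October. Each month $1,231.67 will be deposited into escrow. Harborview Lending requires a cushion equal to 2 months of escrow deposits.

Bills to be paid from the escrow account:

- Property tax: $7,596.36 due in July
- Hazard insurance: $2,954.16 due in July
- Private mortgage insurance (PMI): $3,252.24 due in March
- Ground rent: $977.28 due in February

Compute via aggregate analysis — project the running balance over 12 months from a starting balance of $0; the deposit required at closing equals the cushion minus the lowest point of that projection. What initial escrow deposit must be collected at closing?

$4,926.68

Cushion = 2 × $1,231.67 = $2,463.34
Trial balance (start $0, +$1,231.67 each month, − disbursements):
  Oct: +$1,231.67 → $1,231.67
  Nov: +$1,231.67 → $2,463.34
  Dec: +$1,231.67 → $3,695.01
  Jan: +$1,231.67 → $4,926.68
  Feb: +$1,231.67 − $977.28 → $5,181.07
  Mar: +$1,231.67 − $3,252.24 → $3,160.50
  Apr: +$1,231.67 → $4,392.17
  May: +$1,231.67 → $5,623.84
  Jun: +$1,231.67 → $6,855.51
  Jul: +$1,231.67 − $10,550.52 → -$2,463.34
  Aug: +$1,231.67 → -$1,231.67
  Sep: +$1,231.67 → $0.00
Lowest trial balance = -$2,463.34 (Jul)
Initial deposit = cushion − low point = $2,463.34 − (-$2,463.34) = $4,926.68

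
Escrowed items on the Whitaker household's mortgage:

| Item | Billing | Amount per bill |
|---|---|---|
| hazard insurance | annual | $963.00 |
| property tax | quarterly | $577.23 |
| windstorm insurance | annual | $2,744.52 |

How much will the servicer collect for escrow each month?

$501.37

Hazard insurance: $963.00/yr
Property tax: $577.23 × 4 = $2,308.92/yr
Windstorm insurance: $2,744.52/yr
Total annual escrow = $963.00 + $2,308.92 + $2,744.52 = $6,016.44
Monthly escrow = $6,016.44 / 12 = $501.37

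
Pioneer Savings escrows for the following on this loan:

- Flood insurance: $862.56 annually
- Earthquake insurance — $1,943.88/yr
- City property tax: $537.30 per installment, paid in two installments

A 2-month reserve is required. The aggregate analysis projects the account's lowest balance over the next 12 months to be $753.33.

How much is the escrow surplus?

$106.49

Flood insurance = $862.56 per year
Earthquake insurance = $1,943.88 per year
City property tax = $537.30 × 2 = $1,074.60 per year
Total per year = $862.56 + $1,943.88 + $1,074.60 = $3,881.04
Per month = $3,881.04 / 12 = $323.42
Required cushion = 2 × $323.42 = $646.84
Surplus = $753.33 − $646.84 = $106.49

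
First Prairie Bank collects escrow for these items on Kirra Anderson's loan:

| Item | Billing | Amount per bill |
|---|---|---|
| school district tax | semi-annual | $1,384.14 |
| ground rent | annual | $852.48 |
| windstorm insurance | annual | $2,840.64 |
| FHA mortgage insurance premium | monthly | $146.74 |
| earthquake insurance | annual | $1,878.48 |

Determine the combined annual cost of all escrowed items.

School district tax = $1,384.14 × 2 = $2,768.28/yr
Ground rent = $852.48/yr
Windstorm insurance = $2,840.64/yr
FHA mortgage insurance premium = $146.74 × 12 = $1,760.88/yr
Earthquake insurance = $1,878.48/yr
Total annual escrow = $10,100.76

$10,100.76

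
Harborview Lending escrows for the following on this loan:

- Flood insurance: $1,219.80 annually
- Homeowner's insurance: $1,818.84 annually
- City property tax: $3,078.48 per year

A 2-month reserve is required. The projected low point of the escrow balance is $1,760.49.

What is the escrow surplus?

Flood insurance = $1,219.80 per year
Homeowner's insurance = $1,818.84 per year
City property tax = $3,078.48 per year
Annual escrow total = $1,219.80 + $1,818.84 + $3,078.48 = $6,117.12
Monthly = $6,117.12 ÷ 12 = $509.76
Required cushion = 2 × $509.76 = $1,019.52
Surplus = $1,760.49 − $1,019.52 = $740.97

$740.97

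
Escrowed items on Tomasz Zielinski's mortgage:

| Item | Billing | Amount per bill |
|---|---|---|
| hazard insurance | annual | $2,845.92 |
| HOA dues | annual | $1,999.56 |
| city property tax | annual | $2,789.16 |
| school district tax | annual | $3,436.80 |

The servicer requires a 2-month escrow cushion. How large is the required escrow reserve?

Hazard insurance — $2,845.92 annually
HOA dues — $1,999.56 annually
City property tax — $2,789.16 annually
School district tax — $3,436.80 annually
Combined annual = $2,845.92 + $1,999.56 + $2,789.16 + $3,436.80 = $11,071.44
Monthly = $11,071.44 ÷ 12 = $922.62
Reserve = 2 × $922.62 = $1,845.24

$1,845.24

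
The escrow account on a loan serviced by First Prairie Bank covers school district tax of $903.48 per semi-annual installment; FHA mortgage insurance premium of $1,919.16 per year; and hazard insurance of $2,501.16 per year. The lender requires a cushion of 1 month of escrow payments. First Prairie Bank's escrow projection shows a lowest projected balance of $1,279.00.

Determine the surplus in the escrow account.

$760.06

School district tax = $903.48 × 2 = $1,806.96
FHA mortgage insurance premium = $1,919.16
Hazard insurance = $2,501.16
Total annual escrow = $1,806.96 + $1,919.16 + $2,501.16 = $6,227.28
Monthly = $6,227.28 / 12 = $518.94
Cushion = 1 × $518.94 = $518.94
Excess over cushion: $1,279.00 − $518.94 = $760.06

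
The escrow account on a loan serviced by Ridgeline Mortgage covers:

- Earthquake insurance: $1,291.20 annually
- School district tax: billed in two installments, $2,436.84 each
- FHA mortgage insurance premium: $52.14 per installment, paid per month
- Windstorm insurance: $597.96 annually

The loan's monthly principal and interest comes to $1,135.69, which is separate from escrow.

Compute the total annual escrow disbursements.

Earthquake insurance: $1,291.20 per year
School district tax: $2,436.84 × 2 = $4,873.68 per year
FHA mortgage insurance premium: $52.14 × 12 = $625.68 per year
Windstorm insurance: $597.96 per year
Annual escrow total = $1,291.20 + $4,873.68 + $625.68 + $597.96 = $7,388.52

$7,388.52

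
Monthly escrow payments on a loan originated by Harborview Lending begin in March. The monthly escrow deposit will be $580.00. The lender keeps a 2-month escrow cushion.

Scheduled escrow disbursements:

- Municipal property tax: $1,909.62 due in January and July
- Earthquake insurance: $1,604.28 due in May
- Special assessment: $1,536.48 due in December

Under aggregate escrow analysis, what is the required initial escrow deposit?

$1,773.90

Cushion = 2 × $580.00 = $1,160.00
Trial balance (start $0, +$580.00 each month, − disbursements):
  Mar: +$580.00 → $580.00
  Apr: +$580.00 → $1,160.00
  May: +$580.00 − $1,604.28 → $135.72
  Jun: +$580.00 → $715.72
  Jul: +$580.00 − $1,909.62 → -$613.90
  Aug: +$580.00 → -$33.90
  Sep: +$580.00 → $546.10
  Oct: +$580.00 → $1,126.10
  Nov: +$580.00 → $1,706.10
  Dec: +$580.00 − $1,536.48 → $749.62
  Jan: +$580.00 − $1,909.62 → -$580.00
  Feb: +$580.00 → $0.00
Lowest trial balance = -$613.90 (Jul)
Initial deposit = cushion − low point = $1,160.00 − (-$613.90) = $1,773.90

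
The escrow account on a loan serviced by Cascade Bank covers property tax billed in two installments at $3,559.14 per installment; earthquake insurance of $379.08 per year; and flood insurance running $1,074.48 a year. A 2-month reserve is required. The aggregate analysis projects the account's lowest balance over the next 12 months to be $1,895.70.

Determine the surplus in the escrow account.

$467.06

Property tax: $3,559.14 × 2 = $7,118.28 annually
Earthquake insurance: $379.08 annually
Flood insurance: $1,074.48 annually
Combined annual = $7,118.28 + $379.08 + $1,074.48 = $8,571.84
Base monthly escrow = $8,571.84 / 12 = $714.32
Required cushion = 2 × $714.32 = $1,428.64
Surplus = $1,895.70 − $1,428.64 = $467.06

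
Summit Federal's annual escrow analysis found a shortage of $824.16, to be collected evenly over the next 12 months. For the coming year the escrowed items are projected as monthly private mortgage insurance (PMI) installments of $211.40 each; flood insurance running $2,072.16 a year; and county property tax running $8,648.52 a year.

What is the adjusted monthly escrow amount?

Private mortgage insurance (PMI) — $211.40 × 12 = $2,536.80/yr
Flood insurance — $2,072.16/yr
County property tax — $8,648.52/yr
Yearly total = $2,536.80 + $2,072.16 + $8,648.52 = $13,257.48
Monthly escrow = $13,257.48 / 12 = $1,104.79
Shortage spread = $824.16 / 12 = $68.68/mo
Adjusted monthly = $1,104.79 + $68.68 = $1,173.47

$1,173.47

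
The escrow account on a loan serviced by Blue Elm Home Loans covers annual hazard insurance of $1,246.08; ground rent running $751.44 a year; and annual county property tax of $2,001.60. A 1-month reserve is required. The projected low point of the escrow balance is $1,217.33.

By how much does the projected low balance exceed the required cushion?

$884.07

Hazard insurance = $1,246.08 annually
Ground rent = $751.44 annually
County property tax = $2,001.60 annually
Combined annual = $1,246.08 + $751.44 + $2,001.60 = $3,999.12
Monthly escrow = $3,999.12 / 12 = $333.26
Cushion = 1 × $333.26 = $333.26
Surplus = $1,217.33 − $333.26 = $884.07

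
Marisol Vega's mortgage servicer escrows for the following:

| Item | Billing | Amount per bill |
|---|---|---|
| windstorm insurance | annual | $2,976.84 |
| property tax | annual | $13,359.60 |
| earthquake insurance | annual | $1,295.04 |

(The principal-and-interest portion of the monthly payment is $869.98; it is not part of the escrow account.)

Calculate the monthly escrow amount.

Windstorm insurance: $2,976.84/yr
Property tax: $13,359.60/yr
Earthquake insurance: $1,295.04/yr
Combined annual = $17,631.48
Per month = $17,631.48 ÷ 12 = $1,469.29

$1,469.29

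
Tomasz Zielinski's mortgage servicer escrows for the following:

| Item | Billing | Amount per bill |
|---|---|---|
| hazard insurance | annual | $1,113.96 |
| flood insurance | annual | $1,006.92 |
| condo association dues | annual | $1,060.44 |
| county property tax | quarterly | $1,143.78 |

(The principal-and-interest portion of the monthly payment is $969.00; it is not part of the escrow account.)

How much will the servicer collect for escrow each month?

$646.37

Hazard insurance: $1,113.96 annually
Flood insurance: $1,006.92 annually
Condo association dues: $1,060.44 annually
County property tax: $1,143.78 × 4 = $4,575.12 annually
Total per year = $1,113.96 + $1,006.92 + $1,060.44 + $4,575.12 = $7,756.44
Monthly escrow = $7,756.44 / 12 = $646.37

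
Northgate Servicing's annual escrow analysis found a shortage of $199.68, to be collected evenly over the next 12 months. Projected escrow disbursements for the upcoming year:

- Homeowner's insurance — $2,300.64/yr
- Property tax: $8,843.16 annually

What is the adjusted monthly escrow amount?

$945.29

Homeowner's insurance = $2,300.64/yr
Property tax = $8,843.16/yr
Yearly total = $2,300.64 + $8,843.16 = $11,143.80
Base monthly escrow = $11,143.80 / 12 = $928.65
Monthly shortage recovery: $199.68 ÷ 12 = $16.64
New monthly escrow = $928.65 + $16.64 = $945.29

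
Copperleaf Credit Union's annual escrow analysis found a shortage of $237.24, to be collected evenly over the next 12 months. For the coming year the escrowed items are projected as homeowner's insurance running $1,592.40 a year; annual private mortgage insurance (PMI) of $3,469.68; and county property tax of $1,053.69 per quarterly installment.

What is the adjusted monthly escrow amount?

Homeowner's insurance: $1,592.40
Private mortgage insurance (PMI): $3,469.68
County property tax: $1,053.69 × 4 = $4,214.76
Total per year = $1,592.40 + $3,469.68 + $4,214.76 = $9,276.84
Monthly escrow = $9,276.84 / 12 = $773.07
Shortage spread = $237.24 ÷ 12 = $19.77/mo
Adjusted monthly = $773.07 + $19.77 = $792.84

$792.84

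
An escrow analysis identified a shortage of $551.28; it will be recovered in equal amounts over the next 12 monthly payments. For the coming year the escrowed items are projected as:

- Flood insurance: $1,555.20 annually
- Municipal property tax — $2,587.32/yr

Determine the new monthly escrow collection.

Flood insurance = $1,555.20
Municipal property tax = $2,587.32
Annual escrow total = $4,142.52
Base monthly escrow = $4,142.52 ÷ 12 = $345.21
Shortage per month = $551.28 ÷ 12 = $45.94
Adjusted monthly = $345.21 + $45.94 = $391.15

$391.15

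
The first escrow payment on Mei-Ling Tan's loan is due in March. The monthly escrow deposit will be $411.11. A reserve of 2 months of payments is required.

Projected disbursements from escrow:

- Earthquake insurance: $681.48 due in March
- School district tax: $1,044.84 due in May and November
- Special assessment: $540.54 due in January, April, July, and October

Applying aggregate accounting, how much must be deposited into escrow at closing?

$1,855.75

Cushion = 2 × $411.11 = $822.22
Trial balance (start $0, +$411.11 each month, − disbursements):
  Mar: +$411.11 − $681.48 → -$270.37
  Apr: +$411.11 − $540.54 → -$399.80
  May: +$411.11 − $1,044.84 → -$1,033.53
  Jun: +$411.11 → -$622.42
  Jul: +$411.11 − $540.54 → -$751.85
  Aug: +$411.11 → -$340.74
  Sep: +$411.11 → $70.37
  Oct: +$411.11 − $540.54 → -$59.06
  Nov: +$411.11 − $1,044.84 → -$692.79
  Dec: +$411.11 → -$281.68
  Jan: +$411.11 − $540.54 → -$411.11
  Feb: +$411.11 → $0.00
Lowest trial balance = -$1,033.53 (May)
Initial deposit = cushion − low point = $822.22 − (-$1,033.53) = $1,855.75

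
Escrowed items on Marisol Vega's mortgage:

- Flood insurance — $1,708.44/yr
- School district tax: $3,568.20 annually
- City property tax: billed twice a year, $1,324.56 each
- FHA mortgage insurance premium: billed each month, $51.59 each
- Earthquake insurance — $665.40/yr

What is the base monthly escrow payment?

Flood insurance — $1,708.44 annually
School district tax — $3,568.20 annually
City property tax — $1,324.56 × 2 = $2,649.12 annually
FHA mortgage insurance premium — $51.59 × 12 = $619.08 annually
Earthquake insurance — $665.40 annually
Combined annual = $1,708.44 + $3,568.20 + $2,649.12 + $619.08 + $665.40 = $9,210.24
Monthly escrow = $9,210.24 / 12 = $767.52

$767.52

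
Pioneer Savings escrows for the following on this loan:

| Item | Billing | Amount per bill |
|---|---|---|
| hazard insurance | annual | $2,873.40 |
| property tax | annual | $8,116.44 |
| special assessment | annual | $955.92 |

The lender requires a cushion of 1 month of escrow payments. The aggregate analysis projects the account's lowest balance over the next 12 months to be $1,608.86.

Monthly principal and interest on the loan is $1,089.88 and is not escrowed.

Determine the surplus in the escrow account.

$613.38

Hazard insurance: $2,873.40 annually
Property tax: $8,116.44 annually
Special assessment: $955.92 annually
Total annual escrow = $11,945.76
Base monthly escrow = $11,945.76 / 12 = $995.48
Required cushion = 1 × $995.48 = $995.48
Excess over cushion: $1,608.86 − $995.48 = $613.38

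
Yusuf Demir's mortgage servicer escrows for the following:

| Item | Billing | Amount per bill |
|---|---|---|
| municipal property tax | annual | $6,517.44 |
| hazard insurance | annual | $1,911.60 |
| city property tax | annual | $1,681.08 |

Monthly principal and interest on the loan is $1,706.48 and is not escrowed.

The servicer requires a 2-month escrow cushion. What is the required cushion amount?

Municipal property tax = $6,517.44 annually
Hazard insurance = $1,911.60 annually
City property tax = $1,681.08 annually
Yearly total = $6,517.44 + $1,911.60 + $1,681.08 = $10,110.12
Base monthly escrow = $10,110.12 ÷ 12 = $842.51
Required cushion = 2 × $842.51 = $1,685.02

$1,685.02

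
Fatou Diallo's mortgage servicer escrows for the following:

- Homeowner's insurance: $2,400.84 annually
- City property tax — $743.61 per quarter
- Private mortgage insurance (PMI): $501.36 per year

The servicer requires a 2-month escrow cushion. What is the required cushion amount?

Homeowner's insurance: $2,400.84
City property tax: $743.61 × 4 = $2,974.44
Private mortgage insurance (PMI): $501.36
Annual escrow total = $2,400.84 + $2,974.44 + $501.36 = $5,876.64
Per month = $5,876.64 / 12 = $489.72
Cushion = 2 × $489.72 = $979.44

$979.44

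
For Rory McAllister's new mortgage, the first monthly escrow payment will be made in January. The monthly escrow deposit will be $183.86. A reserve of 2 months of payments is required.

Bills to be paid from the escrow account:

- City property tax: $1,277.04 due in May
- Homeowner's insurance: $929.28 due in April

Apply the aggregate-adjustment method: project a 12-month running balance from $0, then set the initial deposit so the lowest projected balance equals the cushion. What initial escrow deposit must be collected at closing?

Cushion = 2 × $183.86 = $367.72
Trial balance (start $0, +$183.86 each month, − disbursements):
  Jan: +$183.86 → $183.86
  Feb: +$183.86 → $367.72
  Mar: +$183.86 → $551.58
  Apr: +$183.86 − $929.28 → -$193.84
  May: +$183.86 − $1,277.04 → -$1,287.02
  Jun: +$183.86 → -$1,103.16
  Jul: +$183.86 → -$919.30
  Aug: +$183.86 → -$735.44
  Sep: +$183.86 → -$551.58
  Oct: +$183.86 → -$367.72
  Nov: +$183.86 → -$183.86
  Dec: +$183.86 → $0.00
Lowest trial balance = -$1,287.02 (May)
Initial deposit = cushion − low point = $367.72 − (-$1,287.02) = $1,654.74

$1,654.74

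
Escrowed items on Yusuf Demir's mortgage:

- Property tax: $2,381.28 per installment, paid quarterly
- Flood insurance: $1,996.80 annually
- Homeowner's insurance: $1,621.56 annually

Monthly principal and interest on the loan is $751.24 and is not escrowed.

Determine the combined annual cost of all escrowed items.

$13,143.48

Property tax: $2,381.28 × 4 = $9,525.12/yr
Flood insurance: $1,996.80/yr
Homeowner's insurance: $1,621.56/yr
Combined annual = $9,525.12 + $1,996.80 + $1,621.56 = $13,143.48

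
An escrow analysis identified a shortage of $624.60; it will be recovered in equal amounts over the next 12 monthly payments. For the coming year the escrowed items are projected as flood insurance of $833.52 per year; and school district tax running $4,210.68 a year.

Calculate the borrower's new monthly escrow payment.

$472.40

Flood insurance: $833.52 per year
School district tax: $4,210.68 per year
Combined annual = $833.52 + $4,210.68 = $5,044.20
Per month = $5,044.20 / 12 = $420.35
Shortage spread = $624.60 ÷ 12 = $52.05/mo
Adjusted monthly = $420.35 + $52.05 = $472.40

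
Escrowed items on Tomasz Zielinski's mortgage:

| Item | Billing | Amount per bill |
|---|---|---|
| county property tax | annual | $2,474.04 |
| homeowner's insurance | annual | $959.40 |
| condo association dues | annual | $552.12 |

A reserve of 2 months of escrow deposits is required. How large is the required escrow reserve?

County property tax = $2,474.04/yr
Homeowner's insurance = $959.40/yr
Condo association dues = $552.12/yr
Combined annual = $3,985.56
Monthly escrow = $3,985.56 / 12 = $332.13
Required cushion = 2 × $332.13 = $664.26

$664.26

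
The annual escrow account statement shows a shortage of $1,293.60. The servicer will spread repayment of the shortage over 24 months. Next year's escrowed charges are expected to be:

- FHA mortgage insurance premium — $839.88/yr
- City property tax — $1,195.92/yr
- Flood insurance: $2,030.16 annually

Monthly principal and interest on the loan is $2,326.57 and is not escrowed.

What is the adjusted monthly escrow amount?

FHA mortgage insurance premium — $839.88/yr
City property tax — $1,195.92/yr
Flood insurance — $2,030.16/yr
Total annual escrow = $839.88 + $1,195.92 + $2,030.16 = $4,065.96
Base monthly escrow = $4,065.96 / 12 = $338.83
Shortage per month = $1,293.60 / 24 = $53.90
Adjusted monthly = $338.83 + $53.90 = $392.73

$392.73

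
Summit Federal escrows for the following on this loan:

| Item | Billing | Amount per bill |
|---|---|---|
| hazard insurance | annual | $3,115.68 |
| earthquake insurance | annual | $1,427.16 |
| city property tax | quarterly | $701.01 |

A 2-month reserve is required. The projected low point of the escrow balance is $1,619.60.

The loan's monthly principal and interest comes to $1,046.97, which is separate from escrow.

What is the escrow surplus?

Hazard insurance: $3,115.68/yr
Earthquake insurance: $1,427.16/yr
City property tax: $701.01 × 4 = $2,804.04/yr
Total annual escrow = $3,115.68 + $1,427.16 + $2,804.04 = $7,346.88
Per month = $7,346.88 / 12 = $612.24
Required reserve = 2 × $612.24 = $1,224.48
Surplus = $1,619.60 − $1,224.48 = $395.12

$395.12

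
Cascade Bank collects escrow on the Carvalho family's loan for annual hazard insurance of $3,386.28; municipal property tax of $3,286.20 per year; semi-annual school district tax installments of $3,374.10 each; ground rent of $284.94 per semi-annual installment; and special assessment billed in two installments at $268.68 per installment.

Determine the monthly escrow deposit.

$1,210.66

Hazard insurance: $3,386.28/yr
Municipal property tax: $3,286.20/yr
School district tax: $3,374.10 × 2 = $6,748.20/yr
Ground rent: $284.94 × 2 = $569.88/yr
Special assessment: $268.68 × 2 = $537.36/yr
Total annual escrow = $14,527.92
Monthly escrow = $14,527.92 / 12 = $1,210.66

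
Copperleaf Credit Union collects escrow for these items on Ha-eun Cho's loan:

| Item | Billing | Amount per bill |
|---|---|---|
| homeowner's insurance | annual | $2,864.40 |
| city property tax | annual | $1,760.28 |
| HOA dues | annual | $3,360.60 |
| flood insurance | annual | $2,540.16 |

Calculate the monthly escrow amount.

Homeowner's insurance = $2,864.40/yr
City property tax = $1,760.28/yr
HOA dues = $3,360.60/yr
Flood insurance = $2,540.16/yr
Combined annual = $2,864.40 + $1,760.28 + $3,360.60 + $2,540.16 = $10,525.44
Per month = $10,525.44 ÷ 12 = $877.12

$877.12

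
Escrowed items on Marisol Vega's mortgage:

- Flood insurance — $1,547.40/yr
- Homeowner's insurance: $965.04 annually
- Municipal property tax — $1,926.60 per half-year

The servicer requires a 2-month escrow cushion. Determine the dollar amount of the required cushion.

Flood insurance = $1,547.40/yr
Homeowner's insurance = $965.04/yr
Municipal property tax = $1,926.60 × 2 = $3,853.20/yr
Combined annual = $6,365.64
Monthly = $6,365.64 / 12 = $530.47
Cushion = 2 × $530.47 = $1,060.94

$1,060.94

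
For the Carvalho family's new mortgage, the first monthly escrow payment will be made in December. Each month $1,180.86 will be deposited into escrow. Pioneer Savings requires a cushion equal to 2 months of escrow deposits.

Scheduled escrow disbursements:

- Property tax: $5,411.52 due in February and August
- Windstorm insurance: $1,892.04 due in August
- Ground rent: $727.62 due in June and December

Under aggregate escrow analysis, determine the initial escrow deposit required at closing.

Cushion = 2 × $1,180.86 = $2,361.72
Trial balance (start $0, +$1,180.86 each month, − disbursements):
  Dec: +$1,180.86 − $727.62 → $453.24
  Jan: +$1,180.86 → $1,634.10
  Feb: +$1,180.86 − $5,411.52 → -$2,596.56
  Mar: +$1,180.86 → -$1,415.70
  Apr: +$1,180.86 → -$234.84
  May: +$1,180.86 → $946.02
  Jun: +$1,180.86 − $727.62 → $1,399.26
  Jul: +$1,180.86 → $2,580.12
  Aug: +$1,180.86 − $7,303.56 → -$3,542.58
  Sep: +$1,180.86 → -$2,361.72
  Oct: +$1,180.86 → -$1,180.86
  Nov: +$1,180.86 → $0.00
Lowest trial balance = -$3,542.58 (Aug)
Initial deposit = cushion − low point = $2,361.72 − (-$3,542.58) = $5,904.30

$5,904.30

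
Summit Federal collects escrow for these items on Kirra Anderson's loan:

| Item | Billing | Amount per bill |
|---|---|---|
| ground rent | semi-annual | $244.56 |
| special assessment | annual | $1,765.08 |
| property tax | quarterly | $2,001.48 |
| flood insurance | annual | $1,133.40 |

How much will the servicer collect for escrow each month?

Ground rent — $244.56 × 2 = $489.12/yr
Special assessment — $1,765.08/yr
Property tax — $2,001.48 × 4 = $8,005.92/yr
Flood insurance — $1,133.40/yr
Annual escrow total = $489.12 + $1,765.08 + $8,005.92 + $1,133.40 = $11,393.52
Base monthly escrow = $11,393.52 ÷ 12 = $949.46

$949.46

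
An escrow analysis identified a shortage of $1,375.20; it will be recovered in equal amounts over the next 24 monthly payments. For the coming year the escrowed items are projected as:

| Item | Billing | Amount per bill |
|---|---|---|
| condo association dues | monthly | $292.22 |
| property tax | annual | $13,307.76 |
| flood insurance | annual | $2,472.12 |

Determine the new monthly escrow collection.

$1,664.51

Condo association dues: $292.22 × 12 = $3,506.64
Property tax: $13,307.76
Flood insurance: $2,472.12
Combined annual = $3,506.64 + $13,307.76 + $2,472.12 = $19,286.52
Per month = $19,286.52 / 12 = $1,607.21
Shortage spread = $1,375.20 ÷ 24 = $57.30/mo
New monthly escrow = $1,607.21 + $57.30 = $1,664.51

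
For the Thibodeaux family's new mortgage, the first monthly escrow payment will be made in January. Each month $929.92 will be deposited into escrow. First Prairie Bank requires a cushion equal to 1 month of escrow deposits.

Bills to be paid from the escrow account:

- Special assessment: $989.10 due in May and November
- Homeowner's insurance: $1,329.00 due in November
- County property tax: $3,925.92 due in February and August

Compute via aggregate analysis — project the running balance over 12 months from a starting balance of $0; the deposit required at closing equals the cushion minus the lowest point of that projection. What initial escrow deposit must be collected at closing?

$2,996.00

Cushion = 1 × $929.92 = $929.92
Trial balance (start $0, +$929.92 each month, − disbursements):
  Jan: +$929.92 → $929.92
  Feb: +$929.92 − $3,925.92 → -$2,066.08
  Mar: +$929.92 → -$1,136.16
  Apr: +$929.92 → -$206.24
  May: +$929.92 − $989.10 → -$265.42
  Jun: +$929.92 → $664.50
  Jul: +$929.92 → $1,594.42
  Aug: +$929.92 − $3,925.92 → -$1,401.58
  Sep: +$929.92 → -$471.66
  Oct: +$929.92 → $458.26
  Nov: +$929.92 − $2,318.10 → -$929.92
  Dec: +$929.92 → $0.00
Lowest trial balance = -$2,066.08 (Feb)
Initial deposit = cushion − low point = $929.92 − (-$2,066.08) = $2,996.00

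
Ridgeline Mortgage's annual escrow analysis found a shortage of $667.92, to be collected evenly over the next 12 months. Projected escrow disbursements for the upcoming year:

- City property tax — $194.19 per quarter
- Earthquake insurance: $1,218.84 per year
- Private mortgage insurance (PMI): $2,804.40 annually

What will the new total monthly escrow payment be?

City property tax — $194.19 × 4 = $776.76/yr
Earthquake insurance — $1,218.84/yr
Private mortgage insurance (PMI) — $2,804.40/yr
Annual escrow total = $4,800.00
Base monthly escrow = $4,800.00 / 12 = $400.00
Shortage spread = $667.92 / 12 = $55.66/mo
Adjusted monthly = $400.00 + $55.66 = $455.66

$455.66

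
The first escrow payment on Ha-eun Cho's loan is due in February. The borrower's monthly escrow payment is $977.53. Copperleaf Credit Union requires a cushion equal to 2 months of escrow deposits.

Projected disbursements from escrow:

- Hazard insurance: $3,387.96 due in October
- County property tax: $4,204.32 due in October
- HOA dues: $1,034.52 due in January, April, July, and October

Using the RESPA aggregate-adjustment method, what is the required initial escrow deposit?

Cushion = 2 × $977.53 = $1,955.06
Trial balance (start $0, +$977.53 each month, − disbursements):
  Feb: +$977.53 → $977.53
  Mar: +$977.53 → $1,955.06
  Apr: +$977.53 − $1,034.52 → $1,898.07
  May: +$977.53 → $2,875.60
  Jun: +$977.53 → $3,853.13
  Jul: +$977.53 − $1,034.52 → $3,796.14
  Aug: +$977.53 → $4,773.67
  Sep: +$977.53 → $5,751.20
  Oct: +$977.53 − $8,626.80 → -$1,898.07
  Nov: +$977.53 → -$920.54
  Dec: +$977.53 → $56.99
  Jan: +$977.53 − $1,034.52 → $0.00
Lowest trial balance = -$1,898.07 (Oct)
Initial deposit = cushion − low point = $1,955.06 − (-$1,898.07) = $3,853.13

$3,853.13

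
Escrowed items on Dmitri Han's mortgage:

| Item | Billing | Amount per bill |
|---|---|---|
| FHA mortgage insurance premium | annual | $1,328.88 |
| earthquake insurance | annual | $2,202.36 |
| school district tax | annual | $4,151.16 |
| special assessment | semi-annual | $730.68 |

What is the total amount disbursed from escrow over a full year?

$9,143.76

FHA mortgage insurance premium: $1,328.88/yr
Earthquake insurance: $2,202.36/yr
School district tax: $4,151.16/yr
Special assessment: $730.68 × 2 = $1,461.36/yr
Yearly total = $1,328.88 + $2,202.36 + $4,151.16 + $1,461.36 = $9,143.76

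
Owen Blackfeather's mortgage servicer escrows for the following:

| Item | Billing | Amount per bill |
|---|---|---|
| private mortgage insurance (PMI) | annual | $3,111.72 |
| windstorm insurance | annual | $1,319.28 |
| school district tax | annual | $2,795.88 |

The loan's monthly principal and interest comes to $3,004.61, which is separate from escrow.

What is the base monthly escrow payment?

Private mortgage insurance (PMI): $3,111.72
Windstorm insurance: $1,319.28
School district tax: $2,795.88
Annual escrow total = $7,226.88
Monthly = $7,226.88 / 12 = $602.24

$602.24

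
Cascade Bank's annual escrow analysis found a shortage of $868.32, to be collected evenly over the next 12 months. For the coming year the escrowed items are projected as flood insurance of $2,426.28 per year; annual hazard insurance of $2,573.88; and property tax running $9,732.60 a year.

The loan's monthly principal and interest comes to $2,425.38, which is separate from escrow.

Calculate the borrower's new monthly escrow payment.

Flood insurance = $2,426.28
Hazard insurance = $2,573.88
Property tax = $9,732.60
Total per year = $2,426.28 + $2,573.88 + $9,732.60 = $14,732.76
Monthly = $14,732.76 ÷ 12 = $1,227.73
Monthly shortage recovery: $868.32 / 12 = $72.36
Adjusted monthly = $1,227.73 + $72.36 = $1,300.09

$1,300.09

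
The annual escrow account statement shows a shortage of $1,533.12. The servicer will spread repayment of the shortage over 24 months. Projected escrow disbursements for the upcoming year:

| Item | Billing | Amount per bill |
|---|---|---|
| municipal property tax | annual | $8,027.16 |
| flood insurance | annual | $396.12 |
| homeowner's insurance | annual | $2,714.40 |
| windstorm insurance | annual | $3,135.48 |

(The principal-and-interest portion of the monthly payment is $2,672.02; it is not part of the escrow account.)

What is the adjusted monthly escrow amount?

$1,253.31

Municipal property tax — $8,027.16 annually
Flood insurance — $396.12 annually
Homeowner's insurance — $2,714.40 annually
Windstorm insurance — $3,135.48 annually
Total per year = $14,273.16
Monthly escrow = $14,273.16 / 12 = $1,189.43
Shortage spread = $1,533.12 ÷ 24 = $63.88/mo
New monthly escrow = $1,189.43 + $63.88 = $1,253.31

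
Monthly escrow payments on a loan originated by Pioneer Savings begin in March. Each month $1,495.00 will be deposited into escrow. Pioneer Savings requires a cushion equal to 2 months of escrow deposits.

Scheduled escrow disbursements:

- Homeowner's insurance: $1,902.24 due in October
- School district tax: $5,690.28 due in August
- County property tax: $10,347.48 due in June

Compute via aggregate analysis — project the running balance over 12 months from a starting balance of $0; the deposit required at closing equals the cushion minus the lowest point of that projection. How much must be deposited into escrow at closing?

$10,057.76

Cushion = 2 × $1,495.00 = $2,990.00
Trial balance (start $0, +$1,495.00 each month, − disbursements):
  Mar: +$1,495.00 → $1,495.00
  Apr: +$1,495.00 → $2,990.00
  May: +$1,495.00 → $4,485.00
  Jun: +$1,495.00 − $10,347.48 → -$4,367.48
  Jul: +$1,495.00 → -$2,872.48
  Aug: +$1,495.00 − $5,690.28 → -$7,067.76
  Sep: +$1,495.00 → -$5,572.76
  Oct: +$1,495.00 − $1,902.24 → -$5,980.00
  Nov: +$1,495.00 → -$4,485.00
  Dec: +$1,495.00 → -$2,990.00
  Jan: +$1,495.00 → -$1,495.00
  Feb: +$1,495.00 → $0.00
Lowest trial balance = -$7,067.76 (Aug)
Initial deposit = cushion − low point = $2,990.00 − (-$7,067.76) = $10,057.76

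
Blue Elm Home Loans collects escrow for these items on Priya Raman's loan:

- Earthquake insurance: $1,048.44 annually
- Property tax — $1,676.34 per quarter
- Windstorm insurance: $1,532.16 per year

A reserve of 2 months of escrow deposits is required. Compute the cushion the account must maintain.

Earthquake insurance: $1,048.44 annually
Property tax: $1,676.34 × 4 = $6,705.36 annually
Windstorm insurance: $1,532.16 annually
Total per year = $9,285.96
Monthly escrow = $9,285.96 / 12 = $773.83
Required cushion = 2 × $773.83 = $1,547.66

$1,547.66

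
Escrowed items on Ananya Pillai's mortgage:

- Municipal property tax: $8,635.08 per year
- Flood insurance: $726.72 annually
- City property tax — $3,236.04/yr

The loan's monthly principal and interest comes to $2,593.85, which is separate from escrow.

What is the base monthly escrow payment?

$1,049.82

Municipal property tax = $8,635.08
Flood insurance = $726.72
City property tax = $3,236.04
Total per year = $12,597.84
Per month = $12,597.84 / 12 = $1,049.82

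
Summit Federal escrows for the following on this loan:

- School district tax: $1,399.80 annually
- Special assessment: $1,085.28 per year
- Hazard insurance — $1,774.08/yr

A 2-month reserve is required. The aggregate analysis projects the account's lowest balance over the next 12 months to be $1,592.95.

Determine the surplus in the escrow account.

$883.09

School district tax = $1,399.80 annually
Special assessment = $1,085.28 annually
Hazard insurance = $1,774.08 annually
Combined annual = $4,259.16
Per month = $4,259.16 ÷ 12 = $354.93
Required cushion = 2 × $354.93 = $709.86
Surplus = $1,592.95 − $709.86 = $883.09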